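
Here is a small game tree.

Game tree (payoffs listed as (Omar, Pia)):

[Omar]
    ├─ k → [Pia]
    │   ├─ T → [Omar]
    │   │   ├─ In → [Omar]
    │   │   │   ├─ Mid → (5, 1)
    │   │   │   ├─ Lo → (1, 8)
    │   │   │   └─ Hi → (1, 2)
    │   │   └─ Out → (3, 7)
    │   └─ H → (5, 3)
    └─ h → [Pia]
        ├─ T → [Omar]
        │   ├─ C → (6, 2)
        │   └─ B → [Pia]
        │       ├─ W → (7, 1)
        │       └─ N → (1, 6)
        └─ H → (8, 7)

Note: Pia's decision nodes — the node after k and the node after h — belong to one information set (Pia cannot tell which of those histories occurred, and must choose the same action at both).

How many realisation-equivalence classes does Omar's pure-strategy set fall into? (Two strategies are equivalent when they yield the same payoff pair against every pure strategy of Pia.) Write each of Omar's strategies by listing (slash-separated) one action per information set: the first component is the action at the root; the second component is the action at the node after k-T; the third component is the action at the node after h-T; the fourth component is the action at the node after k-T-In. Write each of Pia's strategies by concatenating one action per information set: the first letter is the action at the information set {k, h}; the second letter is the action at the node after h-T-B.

Omar has 24 pure strategies: k/In/C/Mid, k/In/C/Lo, k/In/C/Hi, k/In/B/Mid, k/In/B/Lo, k/In/B/Hi, k/Out/C/Mid, k/Out/C/Lo, k/Out/C/Hi, k/Out/B/Mid, k/Out/B/Lo, k/Out/B/Hi, h/In/C/Mid, h/In/C/Lo, h/In/C/Hi, h/In/B/Mid, h/In/B/Lo, h/In/B/Hi, h/Out/C/Mid, h/Out/C/Lo, h/Out/C/Hi, h/Out/B/Mid, h/Out/B/Lo, h/Out/B/Hi. Columns: TW, TN, HW, HN.
{k/In/C/Mid, k/In/B/Mid} → row (5,1) (5,1) (5,3) (5,3)
{k/In/C/Lo, k/In/B/Lo} → row (1,8) (1,8) (5,3) (5,3)
{k/In/C/Hi, k/In/B/Hi} → row (1,2) (1,2) (5,3) (5,3)
{k/Out/C/Mid, k/Out/C/Lo, k/Out/C/Hi, k/Out/B/Mid, k/Out/B/Lo, k/Out/B/Hi} → row (3,7) (3,7) (5,3) (5,3)
{h/In/C/Mid, h/In/C/Lo, h/In/C/Hi, h/Out/C/Mid, h/Out/C/Lo, h/Out/C/Hi} → row (6,2) (6,2) (8,7) (8,7)
{h/In/B/Mid, h/In/B/Lo, h/In/B/Hi, h/Out/B/Mid, h/Out/B/Lo, h/Out/B/Hi} → row (7,1) (1,6) (8,7) (8,7)
That's 6 distinct rows out of 24 strategies.

6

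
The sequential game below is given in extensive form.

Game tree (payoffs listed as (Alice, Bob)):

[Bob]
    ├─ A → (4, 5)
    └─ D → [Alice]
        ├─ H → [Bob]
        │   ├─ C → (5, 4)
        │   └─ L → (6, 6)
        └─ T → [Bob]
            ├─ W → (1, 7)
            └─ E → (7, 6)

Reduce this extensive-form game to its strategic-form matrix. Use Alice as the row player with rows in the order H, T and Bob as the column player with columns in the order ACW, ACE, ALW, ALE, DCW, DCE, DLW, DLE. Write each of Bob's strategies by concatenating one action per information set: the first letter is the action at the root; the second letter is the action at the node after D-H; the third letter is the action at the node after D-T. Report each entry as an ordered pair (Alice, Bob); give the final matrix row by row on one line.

          ACW      ACE      ALW      ALE      DCW      DCE      DLW      DLE
   H    (4,5)    (4,5)    (4,5)    (4,5)    (5,4)    (5,4)    (6,6)    (6,6)
   T    (4,5)    (4,5)    (4,5)    (4,5)    (1,7)    (7,6)    (1,7)    (7,6)

H: (4,5) (4,5) (4,5) (4,5) (5,4) (5,4) (6,6) (6,6) | T: (4,5) (4,5) (4,5) (4,5) (1,7) (7,6) (1,7) (7,6)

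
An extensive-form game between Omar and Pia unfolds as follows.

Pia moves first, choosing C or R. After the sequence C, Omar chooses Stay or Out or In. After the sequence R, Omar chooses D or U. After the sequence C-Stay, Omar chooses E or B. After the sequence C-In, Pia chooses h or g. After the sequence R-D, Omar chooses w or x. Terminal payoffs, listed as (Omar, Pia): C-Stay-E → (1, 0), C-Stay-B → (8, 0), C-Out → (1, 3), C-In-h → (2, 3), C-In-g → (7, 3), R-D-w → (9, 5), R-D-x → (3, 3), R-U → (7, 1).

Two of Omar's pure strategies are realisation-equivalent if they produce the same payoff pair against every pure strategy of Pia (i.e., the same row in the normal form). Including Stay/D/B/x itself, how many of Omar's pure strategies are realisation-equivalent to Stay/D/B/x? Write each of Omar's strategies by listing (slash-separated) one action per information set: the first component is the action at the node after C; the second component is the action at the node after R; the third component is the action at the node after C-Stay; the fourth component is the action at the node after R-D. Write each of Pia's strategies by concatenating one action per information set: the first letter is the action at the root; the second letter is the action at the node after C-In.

Row for Stay/D/B/x (columns Ch, Cg, Rh, Rg): (8,0) (8,0) (3,3) (3,3).
Every one of Omar's information sets is on the play path for some reply by Pia when Omar follows Stay/D/B/x.
Changing the action at any of them therefore changes at least one column, so only Stay/D/B/x itself gives this row.

1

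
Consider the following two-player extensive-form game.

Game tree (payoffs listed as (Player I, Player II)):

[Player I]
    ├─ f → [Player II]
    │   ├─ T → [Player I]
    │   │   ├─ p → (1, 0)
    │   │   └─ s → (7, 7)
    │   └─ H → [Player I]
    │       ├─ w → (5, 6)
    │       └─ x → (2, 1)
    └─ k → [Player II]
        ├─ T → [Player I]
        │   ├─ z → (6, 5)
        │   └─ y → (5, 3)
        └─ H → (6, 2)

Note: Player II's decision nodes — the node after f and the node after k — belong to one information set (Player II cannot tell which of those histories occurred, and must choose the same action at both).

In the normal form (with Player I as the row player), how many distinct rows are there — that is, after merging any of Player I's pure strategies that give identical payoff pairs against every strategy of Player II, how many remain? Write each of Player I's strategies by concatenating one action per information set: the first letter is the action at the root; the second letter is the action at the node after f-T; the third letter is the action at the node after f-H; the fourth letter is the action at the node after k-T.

Player I has 16 pure strategies: fpwz, fpwy, fpxz, fpxy, fswz, fswy, fsxz, fsxy, kpwz, kpwy, kpxz, kpxy, kswz, kswy, ksxz, ksxy. Columns: T, H.
{fpwz, fpwy} → row (1,0) (5,6)
{fpxz, fpxy} → row (1,0) (2,1)
{fswz, fswy} → row (7,7) (5,6)
{fsxz, fsxy} → row (7,7) (2,1)
{kpwz, kpxz, kswz, ksxz} → row (6,5) (6,2)
{kpwy, kpxy, kswy, ksxy} → row (5,3) (6,2)
That's 6 distinct rows out of 16 strategies.

6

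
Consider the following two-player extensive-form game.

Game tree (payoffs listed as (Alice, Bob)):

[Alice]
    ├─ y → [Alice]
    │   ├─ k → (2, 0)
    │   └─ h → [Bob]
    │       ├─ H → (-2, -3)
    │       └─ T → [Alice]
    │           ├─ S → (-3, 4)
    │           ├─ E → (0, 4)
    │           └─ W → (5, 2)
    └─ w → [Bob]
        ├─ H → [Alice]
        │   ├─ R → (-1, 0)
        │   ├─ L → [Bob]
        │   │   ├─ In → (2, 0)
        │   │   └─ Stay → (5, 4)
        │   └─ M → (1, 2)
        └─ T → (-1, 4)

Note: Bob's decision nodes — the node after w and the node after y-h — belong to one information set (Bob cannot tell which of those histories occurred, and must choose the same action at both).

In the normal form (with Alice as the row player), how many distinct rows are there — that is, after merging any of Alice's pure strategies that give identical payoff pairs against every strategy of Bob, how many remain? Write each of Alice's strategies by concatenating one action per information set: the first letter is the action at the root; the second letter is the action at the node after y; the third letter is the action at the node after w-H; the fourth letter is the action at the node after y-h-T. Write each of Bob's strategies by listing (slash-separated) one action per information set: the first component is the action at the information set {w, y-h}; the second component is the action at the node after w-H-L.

Alice has 36 pure strategies: ykRS, ykRE, ykRW, ykLS, ykLE, ykLW, ykMS, ykME, ykMW, yhRS, yhRE, yhRW, yhLS, yhLE, yhLW, yhMS, yhME, yhMW, wkRS, wkRE, wkRW, wkLS, wkLE, wkLW, wkMS, wkME, wkMW, whRS, whRE, whRW, whLS, whLE, whLW, whMS, whME, whMW. Columns: H/In, H/Stay, T/In, T/Stay.
{ykRS, ykRE, ykRW, ykLS, ykLE, ykLW, ykMS, ykME, ykMW} → row (2,0) (2,0) (2,0) (2,0)
{yhRS, yhLS, yhMS} → row (-2,-3) (-2,-3) (-3,4) (-3,4)
{yhRE, yhLE, yhME} → row (-2,-3) (-2,-3) (0,4) (0,4)
{yhRW, yhLW, yhMW} → row (-2,-3) (-2,-3) (5,2) (5,2)
{wkRS, wkRE, wkRW, whRS, whRE, whRW} → row (-1,0) (-1,0) (-1,4) (-1,4)
{wkLS, wkLE, wkLW, whLS, whLE, whLW} → row (2,0) (5,4) (-1,4) (-1,4)
{wkMS, wkME, wkMW, whMS, whME, whMW} → row (1,2) (1,2) (-1,4) (-1,4)
That's 7 distinct rows out of 36 strategies.

7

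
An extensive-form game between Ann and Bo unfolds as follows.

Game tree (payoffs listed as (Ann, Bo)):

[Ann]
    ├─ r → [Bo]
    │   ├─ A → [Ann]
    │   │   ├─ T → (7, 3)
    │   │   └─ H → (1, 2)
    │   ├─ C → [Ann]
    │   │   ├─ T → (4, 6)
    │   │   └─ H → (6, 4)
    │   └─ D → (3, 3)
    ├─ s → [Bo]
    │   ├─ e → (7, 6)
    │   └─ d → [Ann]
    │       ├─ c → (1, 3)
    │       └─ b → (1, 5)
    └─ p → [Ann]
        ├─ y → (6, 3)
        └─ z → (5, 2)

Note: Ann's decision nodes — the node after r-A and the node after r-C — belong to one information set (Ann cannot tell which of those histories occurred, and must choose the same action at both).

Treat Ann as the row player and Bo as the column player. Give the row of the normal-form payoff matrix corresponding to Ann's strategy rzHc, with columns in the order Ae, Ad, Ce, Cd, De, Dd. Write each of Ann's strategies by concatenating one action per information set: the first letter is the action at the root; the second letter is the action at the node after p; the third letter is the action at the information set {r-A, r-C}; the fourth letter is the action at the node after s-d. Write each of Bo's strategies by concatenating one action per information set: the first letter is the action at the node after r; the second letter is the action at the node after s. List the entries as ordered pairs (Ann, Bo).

(1,2) (1,2) (6,4) (6,4) (3,3) (3,3)

vs Ae: Ann plays r → Bo plays A at [r] → Ann plays H at [r-A] → (1, 2)
vs Ad: Ann plays r → Bo plays A at [r] → Ann plays H at [r-A] → (1, 2)
vs Ce: Ann plays r → Bo plays C at [r] → Ann plays H at [r-C] → (6, 4)
vs Cd: Ann plays r → Bo plays C at [r] → Ann plays H at [r-C] → (6, 4)
vs De: Ann plays r → Bo plays D at [r] → (3, 3)
vs Dd: Ann plays r → Bo plays D at [r] → (3, 3)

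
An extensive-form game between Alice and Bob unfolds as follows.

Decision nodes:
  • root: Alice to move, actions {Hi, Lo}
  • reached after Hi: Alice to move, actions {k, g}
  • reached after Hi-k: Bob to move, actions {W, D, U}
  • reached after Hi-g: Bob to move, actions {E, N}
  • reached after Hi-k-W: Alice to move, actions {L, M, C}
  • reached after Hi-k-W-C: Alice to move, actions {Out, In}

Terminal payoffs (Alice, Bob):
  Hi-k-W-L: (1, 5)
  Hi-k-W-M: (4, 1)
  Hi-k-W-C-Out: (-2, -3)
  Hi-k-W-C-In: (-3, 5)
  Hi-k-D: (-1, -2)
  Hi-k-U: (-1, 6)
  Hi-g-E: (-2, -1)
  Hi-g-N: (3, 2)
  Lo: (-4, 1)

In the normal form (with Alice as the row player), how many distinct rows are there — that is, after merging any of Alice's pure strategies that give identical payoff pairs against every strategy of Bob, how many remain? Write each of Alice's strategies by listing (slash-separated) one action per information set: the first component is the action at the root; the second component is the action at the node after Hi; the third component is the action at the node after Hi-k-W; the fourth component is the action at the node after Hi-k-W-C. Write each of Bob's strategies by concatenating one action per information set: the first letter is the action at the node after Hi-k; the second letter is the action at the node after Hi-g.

6

Alice has 24 pure strategies: Hi/k/L/Out, Hi/k/L/In, Hi/k/M/Out, Hi/k/M/In, Hi/k/C/Out, Hi/k/C/In, Hi/g/L/Out, Hi/g/L/In, Hi/g/M/Out, Hi/g/M/In, Hi/g/C/Out, Hi/g/C/In, Lo/k/L/Out, Lo/k/L/In, Lo/k/M/Out, Lo/k/M/In, Lo/k/C/Out, Lo/k/C/In, Lo/g/L/Out, Lo/g/L/In, Lo/g/M/Out, Lo/g/M/In, Lo/g/C/Out, Lo/g/C/In. Columns: WE, WN, DE, DN, UE, UN.
{Hi/k/L/Out, Hi/k/L/In} → row (1,5) (1,5) (-1,-2) (-1,-2) (-1,6) (-1,6)
{Hi/k/M/Out, Hi/k/M/In} → row (4,1) (4,1) (-1,-2) (-1,-2) (-1,6) (-1,6)
{Hi/k/C/Out} → row (-2,-3) (-2,-3) (-1,-2) (-1,-2) (-1,6) (-1,6)
{Hi/k/C/In} → row (-3,5) (-3,5) (-1,-2) (-1,-2) (-1,6) (-1,6)
{Hi/g/L/Out, Hi/g/L/In, Hi/g/M/Out, Hi/g/M/In, Hi/g/C/Out, Hi/g/C/In} → row (-2,-1) (3,2) (-2,-1) (3,2) (-2,-1) (3,2)
{Lo/k/L/Out, Lo/k/L/In, Lo/k/M/Out, Lo/k/M/In, Lo/k/C/Out, Lo/k/C/In, Lo/g/L/Out, Lo/g/L/In, Lo/g/M/Out, Lo/g/M/In, Lo/g/C/Out, Lo/g/C/In} → row (-4,1) (-4,1) (-4,1) (-4,1) (-4,1) (-4,1)
That's 6 distinct rows out of 24 strategies.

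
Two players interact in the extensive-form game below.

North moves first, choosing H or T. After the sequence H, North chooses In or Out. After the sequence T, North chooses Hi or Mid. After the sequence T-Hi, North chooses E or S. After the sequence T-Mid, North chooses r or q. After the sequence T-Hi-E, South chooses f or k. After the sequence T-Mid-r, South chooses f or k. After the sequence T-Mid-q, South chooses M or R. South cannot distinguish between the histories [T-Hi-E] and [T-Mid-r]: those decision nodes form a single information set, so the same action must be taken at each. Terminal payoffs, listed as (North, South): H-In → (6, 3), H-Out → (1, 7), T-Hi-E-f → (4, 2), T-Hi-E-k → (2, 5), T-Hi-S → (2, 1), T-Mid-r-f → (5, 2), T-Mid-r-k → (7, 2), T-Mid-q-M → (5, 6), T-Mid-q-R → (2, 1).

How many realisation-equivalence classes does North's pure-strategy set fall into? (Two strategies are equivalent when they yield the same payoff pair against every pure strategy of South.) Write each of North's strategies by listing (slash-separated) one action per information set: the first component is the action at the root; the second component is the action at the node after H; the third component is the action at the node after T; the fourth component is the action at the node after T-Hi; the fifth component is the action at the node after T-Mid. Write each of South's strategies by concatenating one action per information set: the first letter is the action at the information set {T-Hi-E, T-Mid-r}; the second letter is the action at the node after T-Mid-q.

6

North has 32 pure strategies: H/In/Hi/E/r, H/In/Hi/E/q, H/In/Hi/S/r, H/In/Hi/S/q, H/In/Mid/E/r, H/In/Mid/E/q, H/In/Mid/S/r, H/In/Mid/S/q, H/Out/Hi/E/r, H/Out/Hi/E/q, H/Out/Hi/S/r, H/Out/Hi/S/q, H/Out/Mid/E/r, H/Out/Mid/E/q, H/Out/Mid/S/r, H/Out/Mid/S/q, T/In/Hi/E/r, T/In/Hi/E/q, T/In/Hi/S/r, T/In/Hi/S/q, T/In/Mid/E/r, T/In/Mid/E/q, T/In/Mid/S/r, T/In/Mid/S/q, T/Out/Hi/E/r, T/Out/Hi/E/q, T/Out/Hi/S/r, T/Out/Hi/S/q, T/Out/Mid/E/r, T/Out/Mid/E/q, T/Out/Mid/S/r, T/Out/Mid/S/q. Columns: fM, fR, kM, kR.
{H/In/Hi/E/r, H/In/Hi/E/q, H/In/Hi/S/r, H/In/Hi/S/q, H/In/Mid/E/r, H/In/Mid/E/q, H/In/Mid/S/r, H/In/Mid/S/q} → row (6,3) (6,3) (6,3) (6,3)
{H/Out/Hi/E/r, H/Out/Hi/E/q, H/Out/Hi/S/r, H/Out/Hi/S/q, H/Out/Mid/E/r, H/Out/Mid/E/q, H/Out/Mid/S/r, H/Out/Mid/S/q} → row (1,7) (1,7) (1,7) (1,7)
{T/In/Hi/E/r, T/In/Hi/E/q, T/Out/Hi/E/r, T/Out/Hi/E/q} → row (4,2) (4,2) (2,5) (2,5)
{T/In/Hi/S/r, T/In/Hi/S/q, T/Out/Hi/S/r, T/Out/Hi/S/q} → row (2,1) (2,1) (2,1) (2,1)
{T/In/Mid/E/r, T/In/Mid/S/r, T/Out/Mid/E/r, T/Out/Mid/S/r} → row (5,2) (5,2) (7,2) (7,2)
{T/In/Mid/E/q, T/In/Mid/S/q, T/Out/Mid/E/q, T/Out/Mid/S/q} → row (5,6) (2,1) (5,6) (2,1)
That's 6 distinct rows out of 32 strategies.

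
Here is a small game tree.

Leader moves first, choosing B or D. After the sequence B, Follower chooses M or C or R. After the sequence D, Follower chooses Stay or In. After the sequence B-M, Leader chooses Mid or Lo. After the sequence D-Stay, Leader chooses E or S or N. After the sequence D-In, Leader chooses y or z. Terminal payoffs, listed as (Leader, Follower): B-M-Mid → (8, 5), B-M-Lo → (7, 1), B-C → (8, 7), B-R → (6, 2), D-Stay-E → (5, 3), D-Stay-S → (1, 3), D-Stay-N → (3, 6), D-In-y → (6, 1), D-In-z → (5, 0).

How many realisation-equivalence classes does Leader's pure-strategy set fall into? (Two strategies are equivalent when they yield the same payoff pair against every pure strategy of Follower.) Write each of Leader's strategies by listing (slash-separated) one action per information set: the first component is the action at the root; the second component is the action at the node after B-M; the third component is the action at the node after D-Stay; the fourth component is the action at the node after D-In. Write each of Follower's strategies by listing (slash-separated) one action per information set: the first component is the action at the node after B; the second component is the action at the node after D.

8

Leader has 24 pure strategies: B/Mid/E/y, B/Mid/E/z, B/Mid/S/y, B/Mid/S/z, B/Mid/N/y, B/Mid/N/z, B/Lo/E/y, B/Lo/E/z, B/Lo/S/y, B/Lo/S/z, B/Lo/N/y, B/Lo/N/z, D/Mid/E/y, D/Mid/E/z, D/Mid/S/y, D/Mid/S/z, D/Mid/N/y, D/Mid/N/z, D/Lo/E/y, D/Lo/E/z, D/Lo/S/y, D/Lo/S/z, D/Lo/N/y, D/Lo/N/z. Columns: M/Stay, M/In, C/Stay, C/In, R/Stay, R/In.
{B/Mid/E/y, B/Mid/E/z, B/Mid/S/y, B/Mid/S/z, B/Mid/N/y, B/Mid/N/z} → row (8,5) (8,5) (8,7) (8,7) (6,2) (6,2)
{B/Lo/E/y, B/Lo/E/z, B/Lo/S/y, B/Lo/S/z, B/Lo/N/y, B/Lo/N/z} → row (7,1) (7,1) (8,7) (8,7) (6,2) (6,2)
{D/Mid/E/y, D/Lo/E/y} → row (5,3) (6,1) (5,3) (6,1) (5,3) (6,1)
{D/Mid/E/z, D/Lo/E/z} → row (5,3) (5,0) (5,3) (5,0) (5,3) (5,0)
{D/Mid/S/y, D/Lo/S/y} → row (1,3) (6,1) (1,3) (6,1) (1,3) (6,1)
{D/Mid/S/z, D/Lo/S/z} → row (1,3) (5,0) (1,3) (5,0) (1,3) (5,0)
{D/Mid/N/y, D/Lo/N/y} → row (3,6) (6,1) (3,6) (6,1) (3,6) (6,1)
{D/Mid/N/z, D/Lo/N/z} → row (3,6) (5,0) (3,6) (5,0) (3,6) (5,0)
That's 8 distinct rows out of 24 strategies.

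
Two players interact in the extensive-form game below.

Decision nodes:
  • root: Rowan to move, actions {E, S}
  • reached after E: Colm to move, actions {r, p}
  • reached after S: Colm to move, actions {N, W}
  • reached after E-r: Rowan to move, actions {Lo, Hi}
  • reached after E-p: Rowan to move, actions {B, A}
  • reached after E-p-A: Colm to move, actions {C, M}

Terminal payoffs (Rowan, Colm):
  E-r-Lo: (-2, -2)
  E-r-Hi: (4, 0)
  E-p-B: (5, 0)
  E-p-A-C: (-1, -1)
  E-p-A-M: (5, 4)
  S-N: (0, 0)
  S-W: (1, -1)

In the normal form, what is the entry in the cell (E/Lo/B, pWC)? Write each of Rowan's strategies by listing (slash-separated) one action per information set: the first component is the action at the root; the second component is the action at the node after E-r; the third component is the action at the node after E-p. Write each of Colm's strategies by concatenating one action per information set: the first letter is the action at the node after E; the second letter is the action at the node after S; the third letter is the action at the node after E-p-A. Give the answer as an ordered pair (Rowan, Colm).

Trace the play path from the root:
  Rowan plays E
  Colm plays p at [E]
  Rowan plays B at [E-p]
→ terminal payoff (5, 0).
(Rowan's choice at the node after E-r is never reached on this path, so it doesn't affect the outcome.)

(5, 0)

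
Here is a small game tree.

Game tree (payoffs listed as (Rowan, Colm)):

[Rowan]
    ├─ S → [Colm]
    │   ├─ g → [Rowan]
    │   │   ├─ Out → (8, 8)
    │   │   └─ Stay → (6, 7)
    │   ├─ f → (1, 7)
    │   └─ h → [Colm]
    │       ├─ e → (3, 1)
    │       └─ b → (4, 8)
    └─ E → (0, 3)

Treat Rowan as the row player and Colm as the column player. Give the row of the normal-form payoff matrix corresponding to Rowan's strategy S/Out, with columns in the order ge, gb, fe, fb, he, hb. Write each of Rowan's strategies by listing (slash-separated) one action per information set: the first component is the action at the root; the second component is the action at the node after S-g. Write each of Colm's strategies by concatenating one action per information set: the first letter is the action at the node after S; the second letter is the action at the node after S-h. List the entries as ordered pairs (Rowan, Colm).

vs ge: Rowan plays S → Colm plays g at [S] → Rowan plays Out at [S-g] → (8, 8)
vs gb: Rowan plays S → Colm plays g at [S] → Rowan plays Out at [S-g] → (8, 8)
vs fe: Rowan plays S → Colm plays f at [S] → (1, 7)
vs fb: Rowan plays S → Colm plays f at [S] → (1, 7)
vs he: Rowan plays S → Colm plays h at [S] → Colm plays e at [S-h] → (3, 1)
vs hb: Rowan plays S → Colm plays h at [S] → Colm plays b at [S-h] → (4, 8)

(8,8) (8,8) (1,7) (1,7) (3,1) (4,8)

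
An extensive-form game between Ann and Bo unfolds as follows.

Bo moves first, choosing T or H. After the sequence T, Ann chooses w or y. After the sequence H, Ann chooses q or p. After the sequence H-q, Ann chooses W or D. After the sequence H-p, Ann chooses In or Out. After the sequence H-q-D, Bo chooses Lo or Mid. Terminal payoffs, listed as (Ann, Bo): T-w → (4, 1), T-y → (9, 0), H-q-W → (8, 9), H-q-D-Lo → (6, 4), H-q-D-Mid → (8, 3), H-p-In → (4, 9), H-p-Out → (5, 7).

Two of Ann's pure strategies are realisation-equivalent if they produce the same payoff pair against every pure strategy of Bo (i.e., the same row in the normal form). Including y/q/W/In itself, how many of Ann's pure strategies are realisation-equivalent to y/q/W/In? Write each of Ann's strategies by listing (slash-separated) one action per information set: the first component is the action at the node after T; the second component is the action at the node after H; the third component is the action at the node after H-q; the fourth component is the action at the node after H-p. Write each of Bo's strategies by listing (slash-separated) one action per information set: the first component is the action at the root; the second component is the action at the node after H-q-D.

Row for y/q/W/In (columns T/Lo, T/Mid, H/Lo, H/Mid): (9,0) (9,0) (8,9) (8,9).
Under y/q/W/In, Ann's choice at the node after H-p can never be reached regardless of what Bo does, so varying those choices leaves every outcome unchanged.
Holding the reachable choices fixed and varying the unreachable one freely already gives 2 equivalent strategies.
No other strategy reproduces this row, so those 2 are the full class: y/q/W/In, y/q/W/Out.

2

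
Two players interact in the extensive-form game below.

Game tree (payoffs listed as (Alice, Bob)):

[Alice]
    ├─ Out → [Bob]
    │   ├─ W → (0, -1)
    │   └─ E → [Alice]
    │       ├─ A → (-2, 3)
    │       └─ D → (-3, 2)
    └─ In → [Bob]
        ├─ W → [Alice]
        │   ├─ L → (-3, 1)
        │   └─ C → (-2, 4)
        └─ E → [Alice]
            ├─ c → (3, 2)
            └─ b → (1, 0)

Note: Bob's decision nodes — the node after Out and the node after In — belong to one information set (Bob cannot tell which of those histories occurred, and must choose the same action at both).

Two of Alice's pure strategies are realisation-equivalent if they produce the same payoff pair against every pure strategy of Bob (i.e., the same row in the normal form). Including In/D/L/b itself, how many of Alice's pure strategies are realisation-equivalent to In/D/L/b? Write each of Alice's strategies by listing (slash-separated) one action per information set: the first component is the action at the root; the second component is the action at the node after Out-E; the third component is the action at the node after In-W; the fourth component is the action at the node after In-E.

2

Row for In/D/L/b (columns W, E): (-3,1) (1,0).
Under In/D/L/b, Alice's choice at the node after Out-E can never be reached regardless of what Bob does, so varying those choices leaves every outcome unchanged.
Holding the reachable choices fixed and varying the unreachable one freely already gives 2 equivalent strategies.
No other strategy reproduces this row, so those 2 are the full class: In/A/L/b, In/D/L/b.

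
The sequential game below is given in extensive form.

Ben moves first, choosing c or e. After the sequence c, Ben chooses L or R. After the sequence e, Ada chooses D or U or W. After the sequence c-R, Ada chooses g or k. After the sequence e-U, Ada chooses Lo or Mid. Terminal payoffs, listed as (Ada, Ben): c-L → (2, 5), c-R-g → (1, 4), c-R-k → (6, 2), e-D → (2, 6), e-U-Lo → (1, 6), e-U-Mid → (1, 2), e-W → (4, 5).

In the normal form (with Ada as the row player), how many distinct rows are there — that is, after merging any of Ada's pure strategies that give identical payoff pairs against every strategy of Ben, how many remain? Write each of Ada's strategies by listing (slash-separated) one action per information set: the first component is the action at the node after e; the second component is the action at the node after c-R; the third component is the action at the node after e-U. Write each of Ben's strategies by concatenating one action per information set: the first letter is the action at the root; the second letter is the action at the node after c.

Ada has 12 pure strategies: D/g/Lo, D/g/Mid, D/k/Lo, D/k/Mid, U/g/Lo, U/g/Mid, U/k/Lo, U/k/Mid, W/g/Lo, W/g/Mid, W/k/Lo, W/k/Mid. Columns: cL, cR, eL, eR.
{D/g/Lo, D/g/Mid} → row (2,5) (1,4) (2,6) (2,6)
{D/k/Lo, D/k/Mid} → row (2,5) (6,2) (2,6) (2,6)
{U/g/Lo} → row (2,5) (1,4) (1,6) (1,6)
{U/g/Mid} → row (2,5) (1,4) (1,2) (1,2)
{U/k/Lo} → row (2,5) (6,2) (1,6) (1,6)
{U/k/Mid} → row (2,5) (6,2) (1,2) (1,2)
{W/g/Lo, W/g/Mid} → row (2,5) (1,4) (4,5) (4,5)
{W/k/Lo, W/k/Mid} → row (2,5) (6,2) (4,5) (4,5)
That's 8 distinct rows out of 12 strategies.

8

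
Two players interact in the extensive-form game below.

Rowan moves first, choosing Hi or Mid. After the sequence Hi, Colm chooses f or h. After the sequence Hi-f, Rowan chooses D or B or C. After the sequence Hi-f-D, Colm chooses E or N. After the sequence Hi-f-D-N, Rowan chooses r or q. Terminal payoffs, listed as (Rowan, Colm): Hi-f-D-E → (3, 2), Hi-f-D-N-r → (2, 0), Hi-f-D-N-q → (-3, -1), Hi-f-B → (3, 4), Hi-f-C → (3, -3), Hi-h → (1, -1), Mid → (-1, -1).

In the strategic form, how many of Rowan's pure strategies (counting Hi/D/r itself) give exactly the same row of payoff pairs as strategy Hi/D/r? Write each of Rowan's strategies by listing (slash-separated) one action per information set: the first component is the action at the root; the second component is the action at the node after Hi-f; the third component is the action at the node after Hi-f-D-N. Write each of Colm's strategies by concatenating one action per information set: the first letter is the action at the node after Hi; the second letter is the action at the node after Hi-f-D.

Row for Hi/D/r (columns fE, fN, hE, hN): (3,2) (2,0) (1,-1) (1,-1).
Every one of Rowan's information sets is on the play path for some reply by Colm when Rowan follows Hi/D/r.
Changing the action at any of them therefore changes at least one column, so only Hi/D/r itself gives this row.

1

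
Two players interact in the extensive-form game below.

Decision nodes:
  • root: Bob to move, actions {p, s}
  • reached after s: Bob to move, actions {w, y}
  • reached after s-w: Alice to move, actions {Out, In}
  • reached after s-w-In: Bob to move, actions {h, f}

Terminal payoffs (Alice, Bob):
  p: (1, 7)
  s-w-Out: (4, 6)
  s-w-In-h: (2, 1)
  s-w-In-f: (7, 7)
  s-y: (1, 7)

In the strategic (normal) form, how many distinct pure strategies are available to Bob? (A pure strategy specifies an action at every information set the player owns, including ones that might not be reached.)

8

Bob owns the root with actions {p, s} — two choices.
Bob owns the node after s with actions {w, y} — two choices.
Bob owns the node after s-w-In with actions {h, f} — two choices.
A pure strategy fixes one action at each information set independently, so the count is the product 2 × 2 × 2 = 8.
(For reference, Alice has 2 pure strategies, giving a 8×2 normal-form matrix.)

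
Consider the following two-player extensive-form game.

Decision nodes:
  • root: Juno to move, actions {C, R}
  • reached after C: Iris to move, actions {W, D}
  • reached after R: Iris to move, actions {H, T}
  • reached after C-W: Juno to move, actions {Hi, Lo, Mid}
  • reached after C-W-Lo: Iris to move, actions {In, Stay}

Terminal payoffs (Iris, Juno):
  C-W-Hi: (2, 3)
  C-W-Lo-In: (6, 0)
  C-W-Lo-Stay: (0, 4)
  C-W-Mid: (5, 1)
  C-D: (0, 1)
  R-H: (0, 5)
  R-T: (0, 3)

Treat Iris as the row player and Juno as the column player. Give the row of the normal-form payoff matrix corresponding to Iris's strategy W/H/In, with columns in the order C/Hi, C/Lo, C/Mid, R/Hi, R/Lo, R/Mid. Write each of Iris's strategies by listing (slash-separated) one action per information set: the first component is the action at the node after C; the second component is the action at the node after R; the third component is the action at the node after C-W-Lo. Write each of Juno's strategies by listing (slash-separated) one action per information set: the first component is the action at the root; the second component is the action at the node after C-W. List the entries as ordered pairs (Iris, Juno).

vs C/Hi: Juno plays C → Iris plays W at [C] → Juno plays Hi at [C-W] → (2, 3)
vs C/Lo: Juno plays C → Iris plays W at [C] → Juno plays Lo at [C-W] → Iris plays In at [C-W-Lo] → (6, 0)
vs C/Mid: Juno plays C → Iris plays W at [C] → Juno plays Mid at [C-W] → (5, 1)
vs R/Hi: Juno plays R → Iris plays H at [R] → (0, 5)
vs R/Lo: Juno plays R → Iris plays H at [R] → (0, 5)
vs R/Mid: Juno plays R → Iris plays H at [R] → (0, 5)

(2,3) (6,0) (5,1) (0,5) (0,5) (0,5)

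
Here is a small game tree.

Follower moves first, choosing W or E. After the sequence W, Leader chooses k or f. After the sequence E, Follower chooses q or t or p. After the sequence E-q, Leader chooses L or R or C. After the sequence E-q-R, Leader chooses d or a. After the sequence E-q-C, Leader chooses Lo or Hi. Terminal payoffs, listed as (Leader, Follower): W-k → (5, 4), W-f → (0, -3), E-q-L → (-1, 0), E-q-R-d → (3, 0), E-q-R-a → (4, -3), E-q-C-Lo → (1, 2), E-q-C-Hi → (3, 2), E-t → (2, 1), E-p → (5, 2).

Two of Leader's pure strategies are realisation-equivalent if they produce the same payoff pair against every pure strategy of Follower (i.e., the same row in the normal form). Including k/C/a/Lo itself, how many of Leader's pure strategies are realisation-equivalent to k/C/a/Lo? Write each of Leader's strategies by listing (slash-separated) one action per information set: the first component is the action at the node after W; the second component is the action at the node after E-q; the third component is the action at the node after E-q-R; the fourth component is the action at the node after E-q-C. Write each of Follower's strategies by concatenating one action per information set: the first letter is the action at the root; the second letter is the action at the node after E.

2

Row for k/C/a/Lo (columns Wq, Wt, Wp, Eq, Et, Ep): (5,4) (5,4) (5,4) (1,2) (2,1) (5,2).
Under k/C/a/Lo, Leader's choice at the node after E-q-R can never be reached regardless of what Follower does, so varying those choices leaves every outcome unchanged.
Holding the reachable choices fixed and varying the unreachable one freely already gives 2 equivalent strategies.
No other strategy reproduces this row, so those 2 are the full class: k/C/d/Lo, k/C/a/Lo.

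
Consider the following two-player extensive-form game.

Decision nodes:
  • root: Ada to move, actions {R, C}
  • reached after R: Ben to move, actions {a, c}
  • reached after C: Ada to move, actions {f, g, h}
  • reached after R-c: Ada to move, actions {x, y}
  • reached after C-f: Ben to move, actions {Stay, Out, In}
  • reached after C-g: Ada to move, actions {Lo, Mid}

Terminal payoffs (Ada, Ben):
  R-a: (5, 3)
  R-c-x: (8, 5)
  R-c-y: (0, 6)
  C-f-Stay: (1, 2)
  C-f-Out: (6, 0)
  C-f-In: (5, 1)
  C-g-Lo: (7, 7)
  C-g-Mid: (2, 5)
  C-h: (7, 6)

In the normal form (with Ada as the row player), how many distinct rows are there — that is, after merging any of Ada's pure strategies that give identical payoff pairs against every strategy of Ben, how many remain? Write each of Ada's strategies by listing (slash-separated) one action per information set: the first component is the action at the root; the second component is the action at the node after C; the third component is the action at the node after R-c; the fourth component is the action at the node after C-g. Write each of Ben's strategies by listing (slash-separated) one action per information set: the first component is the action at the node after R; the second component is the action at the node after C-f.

Ada has 24 pure strategies: R/f/x/Lo, R/f/x/Mid, R/f/y/Lo, R/f/y/Mid, R/g/x/Lo, R/g/x/Mid, R/g/y/Lo, R/g/y/Mid, R/h/x/Lo, R/h/x/Mid, R/h/y/Lo, R/h/y/Mid, C/f/x/Lo, C/f/x/Mid, C/f/y/Lo, C/f/y/Mid, C/g/x/Lo, C/g/x/Mid, C/g/y/Lo, C/g/y/Mid, C/h/x/Lo, C/h/x/Mid, C/h/y/Lo, C/h/y/Mid. Columns: a/Stay, a/Out, a/In, c/Stay, c/Out, c/In.
{R/f/x/Lo, R/f/x/Mid, R/g/x/Lo, R/g/x/Mid, R/h/x/Lo, R/h/x/Mid} → row (5,3) (5,3) (5,3) (8,5) (8,5) (8,5)
{R/f/y/Lo, R/f/y/Mid, R/g/y/Lo, R/g/y/Mid, R/h/y/Lo, R/h/y/Mid} → row (5,3) (5,3) (5,3) (0,6) (0,6) (0,6)
{C/f/x/Lo, C/f/x/Mid, C/f/y/Lo, C/f/y/Mid} → row (1,2) (6,0) (5,1) (1,2) (6,0) (5,1)
{C/g/x/Lo, C/g/y/Lo} → row (7,7) (7,7) (7,7) (7,7) (7,7) (7,7)
{C/g/x/Mid, C/g/y/Mid} → row (2,5) (2,5) (2,5) (2,5) (2,5) (2,5)
{C/h/x/Lo, C/h/x/Mid, C/h/y/Lo, C/h/y/Mid} → row (7,6) (7,6) (7,6) (7,6) (7,6) (7,6)
That's 6 distinct rows out of 24 strategies.

6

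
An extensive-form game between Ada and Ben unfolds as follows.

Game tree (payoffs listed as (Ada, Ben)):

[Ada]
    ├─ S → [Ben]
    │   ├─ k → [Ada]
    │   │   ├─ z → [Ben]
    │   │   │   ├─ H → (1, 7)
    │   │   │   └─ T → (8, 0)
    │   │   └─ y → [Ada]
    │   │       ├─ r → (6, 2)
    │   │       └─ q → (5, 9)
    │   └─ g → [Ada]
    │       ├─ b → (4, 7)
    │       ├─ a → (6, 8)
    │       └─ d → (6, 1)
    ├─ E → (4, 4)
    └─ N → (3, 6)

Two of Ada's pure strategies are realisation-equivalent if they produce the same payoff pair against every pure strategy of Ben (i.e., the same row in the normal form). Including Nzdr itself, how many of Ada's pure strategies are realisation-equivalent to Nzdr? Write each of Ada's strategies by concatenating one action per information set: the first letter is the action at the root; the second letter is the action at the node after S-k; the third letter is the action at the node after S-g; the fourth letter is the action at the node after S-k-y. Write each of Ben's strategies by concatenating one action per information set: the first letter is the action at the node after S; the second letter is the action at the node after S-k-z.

Row for Nzdr (columns kH, kT, gH, gT): (3,6) (3,6) (3,6) (3,6).
Under Nzdr, Ada's choice at the node after S-k and at the node after S-g and at the node after S-k-y can never be reached regardless of what Ben does, so varying those choices leaves every outcome unchanged.
Holding the reachable choices fixed and varying the unreachable ones freely already gives 2 × 3 × 2 = 12 equivalent strategies.
No other strategy reproduces this row, so those 12 are the full class: Nzbr, Nzbq, Nzar, Nzaq, Nzdr, Nzdq, Nybr, Nybq, Nyar, Nyaq, Nydr, Nydq.

12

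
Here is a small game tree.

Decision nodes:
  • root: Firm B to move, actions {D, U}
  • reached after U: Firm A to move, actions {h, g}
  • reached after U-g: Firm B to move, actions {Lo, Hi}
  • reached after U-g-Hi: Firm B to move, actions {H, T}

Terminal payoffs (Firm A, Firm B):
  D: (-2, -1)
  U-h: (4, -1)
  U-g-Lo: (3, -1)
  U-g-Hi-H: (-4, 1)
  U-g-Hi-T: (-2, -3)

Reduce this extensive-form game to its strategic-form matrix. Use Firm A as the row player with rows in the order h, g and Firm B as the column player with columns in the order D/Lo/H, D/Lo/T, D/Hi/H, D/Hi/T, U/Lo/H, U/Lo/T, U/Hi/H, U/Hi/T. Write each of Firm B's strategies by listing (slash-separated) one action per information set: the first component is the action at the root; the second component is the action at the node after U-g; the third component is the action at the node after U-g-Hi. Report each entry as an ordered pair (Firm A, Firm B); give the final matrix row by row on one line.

Row h: D/Lo/H→(-2,-1), D/Lo/T→(-2,-1), D/Hi/H→(-2,-1), D/Hi/T→(-2,-1), U/Lo/H→(4,-1), U/Lo/T→(4,-1), U/Hi/H→(4,-1), U/Hi/T→(4,-1)
Row g: D/Lo/H→(-2,-1), D/Lo/T→(-2,-1), D/Hi/H→(-2,-1), D/Hi/T→(-2,-1), U/Lo/H→(3,-1), U/Lo/T→(3,-1), U/Hi/H→(-4,1), U/Hi/T→(-2,-3)

h: (-2,-1) (-2,-1) (-2,-1) (-2,-1) (4,-1) (4,-1) (4,-1) (4,-1) | g: (-2,-1) (-2,-1) (-2,-1) (-2,-1) (3,-1) (3,-1) (-4,1) (-2,-3)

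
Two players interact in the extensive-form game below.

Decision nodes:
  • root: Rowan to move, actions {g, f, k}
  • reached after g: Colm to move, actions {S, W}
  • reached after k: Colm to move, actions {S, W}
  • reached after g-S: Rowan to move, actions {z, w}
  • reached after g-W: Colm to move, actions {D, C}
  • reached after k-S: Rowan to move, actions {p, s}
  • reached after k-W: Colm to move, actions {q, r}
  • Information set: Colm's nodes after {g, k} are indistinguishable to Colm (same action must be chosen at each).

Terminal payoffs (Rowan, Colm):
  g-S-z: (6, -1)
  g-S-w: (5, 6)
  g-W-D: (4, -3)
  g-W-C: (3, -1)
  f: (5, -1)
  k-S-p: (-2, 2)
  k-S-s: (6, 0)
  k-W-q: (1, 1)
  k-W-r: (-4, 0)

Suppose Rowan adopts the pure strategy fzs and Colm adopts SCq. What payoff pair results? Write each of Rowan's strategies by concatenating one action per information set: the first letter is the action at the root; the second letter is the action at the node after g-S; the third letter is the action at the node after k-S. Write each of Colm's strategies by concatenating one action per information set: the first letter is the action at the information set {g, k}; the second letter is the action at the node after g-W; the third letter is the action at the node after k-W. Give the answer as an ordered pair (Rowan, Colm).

(5, -1)

Trace the play path from the root:
  Rowan plays f
→ terminal payoff (5, -1).
(Rowan's choice at the node after g-S is never reached on this path, so it doesn't affect the outcome.)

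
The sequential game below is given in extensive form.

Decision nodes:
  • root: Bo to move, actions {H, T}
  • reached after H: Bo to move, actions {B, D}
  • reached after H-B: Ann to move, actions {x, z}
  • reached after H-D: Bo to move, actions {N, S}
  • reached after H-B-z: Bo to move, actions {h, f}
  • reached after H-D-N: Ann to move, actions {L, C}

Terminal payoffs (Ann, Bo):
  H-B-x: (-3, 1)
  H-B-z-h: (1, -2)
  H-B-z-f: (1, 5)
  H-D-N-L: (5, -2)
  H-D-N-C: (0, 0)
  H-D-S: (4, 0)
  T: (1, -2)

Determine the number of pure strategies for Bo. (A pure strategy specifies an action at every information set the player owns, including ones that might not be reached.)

16

Bo owns the root with actions {H, T} — two choices.
Bo owns the node after H with actions {B, D} — two choices.
Bo owns the node after H-D with actions {N, S} — two choices.
Bo owns the node after H-B-z with actions {h, f} — two choices.
A pure strategy fixes one action at each information set independently, so the count is the product 2 × 2 × 2 × 2 = 16.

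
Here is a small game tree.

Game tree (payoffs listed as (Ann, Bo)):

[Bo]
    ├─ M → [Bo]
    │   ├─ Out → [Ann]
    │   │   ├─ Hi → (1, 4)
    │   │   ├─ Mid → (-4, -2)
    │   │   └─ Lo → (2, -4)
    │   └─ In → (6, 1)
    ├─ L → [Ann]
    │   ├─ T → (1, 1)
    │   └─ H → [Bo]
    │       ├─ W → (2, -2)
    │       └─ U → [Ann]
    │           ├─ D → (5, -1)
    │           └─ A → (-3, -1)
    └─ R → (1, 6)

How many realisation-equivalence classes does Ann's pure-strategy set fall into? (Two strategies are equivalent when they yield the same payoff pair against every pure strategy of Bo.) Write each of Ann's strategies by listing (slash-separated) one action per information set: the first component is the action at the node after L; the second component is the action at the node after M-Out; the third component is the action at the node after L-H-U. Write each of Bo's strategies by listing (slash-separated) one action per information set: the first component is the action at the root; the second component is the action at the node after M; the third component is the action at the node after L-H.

9

Ann has 12 pure strategies: T/Hi/D, T/Hi/A, T/Mid/D, T/Mid/A, T/Lo/D, T/Lo/A, H/Hi/D, H/Hi/A, H/Mid/D, H/Mid/A, H/Lo/D, H/Lo/A. Columns: M/Out/W, M/Out/U, M/In/W, M/In/U, L/Out/W, L/Out/U, L/In/W, L/In/U, R/Out/W, R/Out/U, R/In/W, R/In/U.
{T/Hi/D, T/Hi/A} → row (1,4) (1,4) (6,1) (6,1) (1,1) (1,1) (1,1) (1,1) (1,6) (1,6) (1,6) (1,6)
{T/Mid/D, T/Mid/A} → row (-4,-2) (-4,-2) (6,1) (6,1) (1,1) (1,1) (1,1) (1,1) (1,6) (1,6) (1,6) (1,6)
{T/Lo/D, T/Lo/A} → row (2,-4) (2,-4) (6,1) (6,1) (1,1) (1,1) (1,1) (1,1) (1,6) (1,6) (1,6) (1,6)
{H/Hi/D} → row (1,4) (1,4) (6,1) (6,1) (2,-2) (5,-1) (2,-2) (5,-1) (1,6) (1,6) (1,6) (1,6)
{H/Hi/A} → row (1,4) (1,4) (6,1) (6,1) (2,-2) (-3,-1) (2,-2) (-3,-1) (1,6) (1,6) (1,6) (1,6)
{H/Mid/D} → row (-4,-2) (-4,-2) (6,1) (6,1) (2,-2) (5,-1) (2,-2) (5,-1) (1,6) (1,6) (1,6) (1,6)
{H/Mid/A} → row (-4,-2) (-4,-2) (6,1) (6,1) (2,-2) (-3,-1) (2,-2) (-3,-1) (1,6) (1,6) (1,6) (1,6)
{H/Lo/D} → row (2,-4) (2,-4) (6,1) (6,1) (2,-2) (5,-1) (2,-2) (5,-1) (1,6) (1,6) (1,6) (1,6)
{H/Lo/A} → row (2,-4) (2,-4) (6,1) (6,1) (2,-2) (-3,-1) (2,-2) (-3,-1) (1,6) (1,6) (1,6) (1,6)
That's 9 distinct rows out of 12 strategies.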